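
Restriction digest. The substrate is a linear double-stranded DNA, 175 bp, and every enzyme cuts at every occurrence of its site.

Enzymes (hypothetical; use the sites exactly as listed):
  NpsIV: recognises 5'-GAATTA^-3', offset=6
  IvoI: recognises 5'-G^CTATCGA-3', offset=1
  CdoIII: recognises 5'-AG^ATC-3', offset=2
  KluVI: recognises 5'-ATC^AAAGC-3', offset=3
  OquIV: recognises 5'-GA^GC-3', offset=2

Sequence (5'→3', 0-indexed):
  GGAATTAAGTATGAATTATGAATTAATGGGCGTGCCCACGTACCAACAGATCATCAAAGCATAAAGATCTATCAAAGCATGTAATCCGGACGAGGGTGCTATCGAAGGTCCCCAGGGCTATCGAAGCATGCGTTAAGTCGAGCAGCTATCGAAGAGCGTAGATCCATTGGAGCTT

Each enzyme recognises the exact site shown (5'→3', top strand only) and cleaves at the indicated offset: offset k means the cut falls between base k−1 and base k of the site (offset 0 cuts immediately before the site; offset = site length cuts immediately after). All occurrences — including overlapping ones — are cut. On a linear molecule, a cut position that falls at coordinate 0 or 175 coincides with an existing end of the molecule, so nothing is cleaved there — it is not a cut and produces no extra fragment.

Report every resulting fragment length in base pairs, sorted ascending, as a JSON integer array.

[4,4,6,6,7,7,7,10,10,11,11,19,24,24,25]

Per-enzyme occurrences:
  NpsIV GAATTA/6: at [1, 12, 19] ⇒ [7, 18, 25]
  IvoI GCTATCGA/1: at [97, 116, 144] ⇒ [98, 117, 145]
  CdoIII AGATC/2: at [47, 64, 159] ⇒ [49, 66, 161]
  KluVI ATCAAAGC/3: at [52, 70] ⇒ [55, 73]
  OquIV GAGC/2: at [139, 153, 169] ⇒ [141, 155, 171]

All cut coordinates (distinct, sorted): [7, 18, 25, 49, 55, 66, 73, 98, 117, 141, 145, 155, 161, 171]

Fragment lengths:
  [0,7): 7 bp
  [7,18): 11 bp
  [18,25): 7 bp
  [25,49): 24 bp
  [49,55): 6 bp
  [55,66): 11 bp
  [66,73): 7 bp
  [73,98): 25 bp
  [98,117): 19 bp
  [117,141): 24 bp
  [141,145): 4 bp
  [145,155): 10 bp
  [155,161): 6 bp
  [161,171): 10 bp
  [171,175): 4 bp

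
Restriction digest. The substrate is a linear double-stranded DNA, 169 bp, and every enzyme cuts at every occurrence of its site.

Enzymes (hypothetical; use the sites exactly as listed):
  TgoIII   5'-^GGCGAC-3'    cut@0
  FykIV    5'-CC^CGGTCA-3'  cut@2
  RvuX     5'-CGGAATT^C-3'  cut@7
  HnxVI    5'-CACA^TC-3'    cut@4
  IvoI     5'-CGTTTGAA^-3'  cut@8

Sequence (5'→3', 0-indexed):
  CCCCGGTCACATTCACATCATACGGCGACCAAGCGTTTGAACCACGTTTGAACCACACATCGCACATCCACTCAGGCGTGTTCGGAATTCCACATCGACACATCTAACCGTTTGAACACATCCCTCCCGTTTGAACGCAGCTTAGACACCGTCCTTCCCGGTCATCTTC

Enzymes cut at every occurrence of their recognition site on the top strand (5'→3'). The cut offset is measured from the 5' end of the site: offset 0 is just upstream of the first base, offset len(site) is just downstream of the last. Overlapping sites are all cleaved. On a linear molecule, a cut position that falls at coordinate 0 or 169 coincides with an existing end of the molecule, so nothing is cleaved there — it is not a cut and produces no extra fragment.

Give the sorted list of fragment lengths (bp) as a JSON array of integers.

Site scan:
  TgoIII GGCGAC/0: at [23] ⇒ [23]
  FykIV CCCGGTCA/2: at [1, 156] ⇒ [3, 158]
  RvuX CGGAATTC/7: at [82] ⇒ [89]
  HnxVI CACATC/4: at [13, 55, 62, 90, 98, 116] ⇒ [17, 59, 66, 94, 102, 120]
  IvoI CGTTTGAA/8: at [33, 44, 108, 127] ⇒ [41, 52, 116, 135]

Pooled cuts: [3, 17, 23, 41, 52, 59, 66, 89, 94, 102, 116, 120, 135, 158]

Fragment lengths:
  [0,3): 3 bp
  [3,17): 14 bp
  [17,23): 6 bp
  [23,41): 18 bp
  [41,52): 11 bp
  [52,59): 7 bp
  [59,66): 7 bp
  [66,89): 23 bp
  [89,94): 5 bp
  [94,102): 8 bp
  [102,116): 14 bp
  [116,120): 4 bp
  [120,135): 15 bp
  [135,158): 23 bp
  [158,169): 11 bp

[3,4,5,6,7,7,8,11,11,14,14,15,18,23,23]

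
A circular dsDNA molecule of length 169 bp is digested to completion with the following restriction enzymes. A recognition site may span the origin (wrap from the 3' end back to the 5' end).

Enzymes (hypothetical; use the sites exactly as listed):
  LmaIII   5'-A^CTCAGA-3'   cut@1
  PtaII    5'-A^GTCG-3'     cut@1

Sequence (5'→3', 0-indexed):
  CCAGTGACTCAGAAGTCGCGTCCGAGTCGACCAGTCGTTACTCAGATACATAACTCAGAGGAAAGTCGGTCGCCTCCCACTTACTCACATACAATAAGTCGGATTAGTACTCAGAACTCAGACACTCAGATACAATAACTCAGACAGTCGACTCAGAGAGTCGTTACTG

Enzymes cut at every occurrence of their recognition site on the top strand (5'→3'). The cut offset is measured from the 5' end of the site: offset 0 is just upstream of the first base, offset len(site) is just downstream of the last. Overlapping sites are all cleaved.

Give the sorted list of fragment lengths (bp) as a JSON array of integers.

[5,7,7,7,8,8,8,8,11,11,12,13,14,17,33]

Site scan:
  LmaIII (ACTCAGA, off=1): starts [6, 39, 52, 108, 115, 123, 137, 150] → cuts [7, 40, 53, 109, 116, 124, 138, 151]
  PtaII (AGTCG, off=1): starts [13, 24, 32, 63, 96, 145, 158] → cuts [14, 25, 33, 64, 97, 146, 159]

Pooled cuts: [7, 14, 25, 33, 40, 53, 64, 97, 109, 116, 124, 138, 146, 151, 159]

Fragment lengths:
  7→14: 7 bp
  14→25: 11 bp
  25→33: 8 bp
  33→40: 7 bp
  40→53: 13 bp
  53→64: 11 bp
  64→97: 33 bp
  97→109: 12 bp
  109→116: 7 bp
  116→124: 8 bp
  124→138: 14 bp
  138→146: 8 bp
  146→151: 5 bp
  151→159: 8 bp
  159→7 (wrap): 169-159+7 = 17 bp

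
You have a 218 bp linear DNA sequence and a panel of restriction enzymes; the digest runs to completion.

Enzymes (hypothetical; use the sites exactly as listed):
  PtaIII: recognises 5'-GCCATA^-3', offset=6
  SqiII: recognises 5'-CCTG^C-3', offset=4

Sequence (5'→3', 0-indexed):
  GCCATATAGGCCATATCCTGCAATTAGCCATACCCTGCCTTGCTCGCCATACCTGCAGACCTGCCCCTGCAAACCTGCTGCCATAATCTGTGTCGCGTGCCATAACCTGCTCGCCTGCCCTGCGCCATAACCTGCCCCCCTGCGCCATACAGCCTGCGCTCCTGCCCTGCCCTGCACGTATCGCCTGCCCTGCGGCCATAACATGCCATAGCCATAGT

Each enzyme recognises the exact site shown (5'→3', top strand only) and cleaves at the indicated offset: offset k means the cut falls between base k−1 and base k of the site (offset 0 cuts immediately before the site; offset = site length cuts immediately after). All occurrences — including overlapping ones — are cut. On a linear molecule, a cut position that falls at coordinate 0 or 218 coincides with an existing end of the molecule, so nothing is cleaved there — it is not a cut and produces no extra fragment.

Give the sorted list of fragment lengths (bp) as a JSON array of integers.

Per-enzyme occurrences:
  PtaIII (GCCATA, off=6): starts [0, 9, 26, 45, 79, 98, 123, 143, 194, 204, 210] → cuts [6, 15, 32, 51, 85, 104, 129, 149, 200, 210, 216]
  SqiII (CCTGC, off=4): starts [16, 33, 51, 59, 65, 73, 105, 113, 118, 130, 138, 152, 160, 165, 170, 183, 188] → cuts [20, 37, 55, 63, 69, 77, 109, 117, 122, 134, 142, 156, 164, 169, 174, 187, 192]

All cut coordinates (distinct, sorted): [6, 15, 20, 32, 37, 51, 55, 63, 69, 77, 85, 104, 109, 117, 122, 129, 134, 142, 149, 156, 164, 169, 174, 187, 192, 200, 210, 216]

Fragment lengths:
  [0,6): 6 bp
  [6,15): 9 bp
  [15,20): 5 bp
  [20,32): 12 bp
  [32,37): 5 bp
  [37,51): 14 bp
  [51,55): 4 bp
  [55,63): 8 bp
  [63,69): 6 bp
  [69,77): 8 bp
  [77,85): 8 bp
  [85,104): 19 bp
  [104,109): 5 bp
  [109,117): 8 bp
  [117,122): 5 bp
  [122,129): 7 bp
  [129,134): 5 bp
  [134,142): 8 bp
  [142,149): 7 bp
  [149,156): 7 bp
  [156,164): 8 bp
  [164,169): 5 bp
  [169,174): 5 bp
  [174,187): 13 bp
  [187,192): 5 bp
  [192,200): 8 bp
  [200,210): 10 bp
  [210,216): 6 bp
  [216,218): 2 bp

[2,4,5,5,5,5,5,5,5,5,6,6,6,7,7,7,8,8,8,8,8,8,8,9,10,12,13,14,19]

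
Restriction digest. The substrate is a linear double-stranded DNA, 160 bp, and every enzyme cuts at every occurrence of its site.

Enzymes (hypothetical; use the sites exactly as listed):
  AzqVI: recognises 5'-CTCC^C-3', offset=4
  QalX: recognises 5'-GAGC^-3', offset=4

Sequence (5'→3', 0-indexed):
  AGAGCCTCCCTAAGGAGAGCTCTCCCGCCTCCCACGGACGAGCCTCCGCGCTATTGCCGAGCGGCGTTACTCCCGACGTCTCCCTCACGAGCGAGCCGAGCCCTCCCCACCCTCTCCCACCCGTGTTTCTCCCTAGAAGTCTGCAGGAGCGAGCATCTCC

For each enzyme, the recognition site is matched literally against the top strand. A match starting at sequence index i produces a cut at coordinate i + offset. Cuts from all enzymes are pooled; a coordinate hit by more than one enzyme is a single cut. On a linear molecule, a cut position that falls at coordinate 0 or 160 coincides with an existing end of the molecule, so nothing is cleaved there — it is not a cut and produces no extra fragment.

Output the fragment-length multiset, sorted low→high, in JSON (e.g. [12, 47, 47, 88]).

Per-enzyme occurrences:
  AzqVI CTCCC/4: at [5, 21, 28, 69, 79, 102, 113, 128] ⇒ [9, 25, 32, 73, 83, 106, 117, 132]
  QalX GAGC/4: at [1, 16, 39, 58, 88, 92, 97, 146, 150] ⇒ [5, 20, 43, 62, 92, 96, 101, 150, 154]

All cut coordinates (distinct, sorted): [5, 9, 20, 25, 32, 43, 62, 73, 83, 92, 96, 101, 106, 117, 132, 150, 154]

Fragment lengths:
  [0,5): 5 bp
  [5,9): 4 bp
  [9,20): 11 bp
  [20,25): 5 bp
  [25,32): 7 bp
  [32,43): 11 bp
  [43,62): 19 bp
  [62,73): 11 bp
  [73,83): 10 bp
  [83,92): 9 bp
  [92,96): 4 bp
  [96,101): 5 bp
  [101,106): 5 bp
  [106,117): 11 bp
  [117,132): 15 bp
  [132,150): 18 bp
  [150,154): 4 bp
  [154,160): 6 bp

[4,4,4,5,5,5,5,6,7,9,10,11,11,11,11,15,18,19]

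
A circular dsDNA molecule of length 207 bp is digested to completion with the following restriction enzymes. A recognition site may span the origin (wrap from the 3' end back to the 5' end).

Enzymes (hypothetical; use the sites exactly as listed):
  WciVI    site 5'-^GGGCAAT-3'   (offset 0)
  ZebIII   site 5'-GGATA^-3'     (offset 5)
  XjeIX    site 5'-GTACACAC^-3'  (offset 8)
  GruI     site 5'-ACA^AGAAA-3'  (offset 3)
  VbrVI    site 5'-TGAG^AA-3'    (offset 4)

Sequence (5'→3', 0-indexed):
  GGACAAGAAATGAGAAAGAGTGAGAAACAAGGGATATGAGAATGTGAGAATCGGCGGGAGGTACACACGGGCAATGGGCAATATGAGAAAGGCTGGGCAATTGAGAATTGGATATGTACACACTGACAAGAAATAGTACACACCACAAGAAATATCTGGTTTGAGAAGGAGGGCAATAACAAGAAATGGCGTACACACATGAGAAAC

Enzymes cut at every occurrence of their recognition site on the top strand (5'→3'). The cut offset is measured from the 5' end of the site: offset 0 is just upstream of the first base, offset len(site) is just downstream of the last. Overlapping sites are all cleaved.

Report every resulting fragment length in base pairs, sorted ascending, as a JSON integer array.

[4,4,5,5,5,7,7,8,9,9,9,9,10,11,11,12,12,15,17,18,20]

Scan for sites:
  WciVI GGGCAAT/0: at [68, 75, 94, 170] ⇒ [68, 75, 94, 170]
  ZebIII GGATA/5: at [31, 109] ⇒ [36, 114]
  XjeIX GTACACAC/8: at [60, 115, 135, 190] ⇒ [68, 123, 143, 198]
  GruI ACAAGAAA/3: at [2, 125, 144, 178] ⇒ [5, 128, 147, 181]
  VbrVI TGAGAA/4: at [10, 20, 36, 44, 83, 101, 161, 199] ⇒ [14, 24, 40, 48, 87, 105, 165, 203]

Pooled cuts: [5, 14, 24, 36, 40, 48, 68, 75, 87, 94, 105, 114, 123, 128, 143, 147, 165, 170, 181, 198, 203]

Fragments:
  5→14: 9 bp
  14→24: 10 bp
  24→36: 12 bp
  36→40: 4 bp
  40→48: 8 bp
  48→68: 20 bp
  68→75: 7 bp
  75→87: 12 bp
  87→94: 7 bp
  94→105: 11 bp
  105→114: 9 bp
  114→123: 9 bp
  123→128: 5 bp
  128→143: 15 bp
  143→147: 4 bp
  147→165: 18 bp
  165→170: 5 bp
  170→181: 11 bp
  181→198: 17 bp
  198→203: 5 bp
  203→5 (wrap): 207-203+5 = 9 bp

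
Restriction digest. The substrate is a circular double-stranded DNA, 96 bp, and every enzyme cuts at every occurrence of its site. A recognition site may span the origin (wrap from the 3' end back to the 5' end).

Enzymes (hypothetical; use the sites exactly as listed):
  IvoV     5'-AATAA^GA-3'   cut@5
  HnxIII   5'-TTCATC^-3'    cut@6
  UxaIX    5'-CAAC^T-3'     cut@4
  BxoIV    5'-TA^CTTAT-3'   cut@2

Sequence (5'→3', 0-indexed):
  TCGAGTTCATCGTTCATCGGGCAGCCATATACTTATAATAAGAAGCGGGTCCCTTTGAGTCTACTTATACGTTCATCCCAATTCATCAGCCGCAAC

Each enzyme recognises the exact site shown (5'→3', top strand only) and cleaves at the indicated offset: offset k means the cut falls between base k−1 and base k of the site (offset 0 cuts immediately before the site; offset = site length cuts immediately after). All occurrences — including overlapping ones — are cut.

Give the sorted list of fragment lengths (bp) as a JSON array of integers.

[7,9,10,10,11,13,14,22]

Per-enzyme occurrences:
  IvoV (AATAAGA, off=5): starts [36] → cuts [41]
  HnxIII (TTCATC, off=6): starts [5, 12, 71, 81] → cuts [11, 18, 77, 87]
  UxaIX (CAACT, off=4): starts [92] → cuts [0]
  BxoIV (TACTTAT, off=2): starts [29, 61] → cuts [31, 63]

Pooled cuts: [0, 11, 18, 31, 41, 63, 77, 87]

Fragment lengths:
  0→11: 11 bp
  11→18: 7 bp
  18→31: 13 bp
  31→41: 10 bp
  41→63: 22 bp
  63→77: 14 bp
  77→87: 10 bp
  87→0 (wrap): 96-87+0 = 9 bp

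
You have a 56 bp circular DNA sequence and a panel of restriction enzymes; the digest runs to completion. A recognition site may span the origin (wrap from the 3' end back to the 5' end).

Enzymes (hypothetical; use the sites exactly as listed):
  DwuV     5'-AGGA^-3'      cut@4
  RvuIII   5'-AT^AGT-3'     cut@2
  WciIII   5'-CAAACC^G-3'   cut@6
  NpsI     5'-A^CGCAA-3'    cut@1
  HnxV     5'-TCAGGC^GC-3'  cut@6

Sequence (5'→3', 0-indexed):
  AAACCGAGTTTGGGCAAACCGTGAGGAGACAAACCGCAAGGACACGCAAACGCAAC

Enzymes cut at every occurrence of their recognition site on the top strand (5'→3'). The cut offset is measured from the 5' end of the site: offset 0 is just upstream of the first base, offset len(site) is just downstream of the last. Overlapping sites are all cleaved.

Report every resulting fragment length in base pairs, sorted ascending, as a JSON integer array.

Scan for sites:
  DwuV (AGGA, off=4): starts [23, 38] → cuts [27, 42]
  RvuIII (ATAGT, off=2): no sites
  WciIII (CAAACCG, off=6): starts [14, 29, 55] → cuts [5, 20, 35]
  NpsI (ACGCAA, off=1): starts [43, 49] → cuts [44, 50]
  HnxV (TCAGGCGC, off=6): no sites

All cut coordinates (distinct, sorted): [5, 20, 27, 35, 42, 44, 50]

Fragments:
  5→20: 15 bp
  20→27: 7 bp
  27→35: 8 bp
  35→42: 7 bp
  42→44: 2 bp
  44→50: 6 bp
  50→5 (wrap): 56-50+5 = 11 bp

[2,6,7,7,8,11,15]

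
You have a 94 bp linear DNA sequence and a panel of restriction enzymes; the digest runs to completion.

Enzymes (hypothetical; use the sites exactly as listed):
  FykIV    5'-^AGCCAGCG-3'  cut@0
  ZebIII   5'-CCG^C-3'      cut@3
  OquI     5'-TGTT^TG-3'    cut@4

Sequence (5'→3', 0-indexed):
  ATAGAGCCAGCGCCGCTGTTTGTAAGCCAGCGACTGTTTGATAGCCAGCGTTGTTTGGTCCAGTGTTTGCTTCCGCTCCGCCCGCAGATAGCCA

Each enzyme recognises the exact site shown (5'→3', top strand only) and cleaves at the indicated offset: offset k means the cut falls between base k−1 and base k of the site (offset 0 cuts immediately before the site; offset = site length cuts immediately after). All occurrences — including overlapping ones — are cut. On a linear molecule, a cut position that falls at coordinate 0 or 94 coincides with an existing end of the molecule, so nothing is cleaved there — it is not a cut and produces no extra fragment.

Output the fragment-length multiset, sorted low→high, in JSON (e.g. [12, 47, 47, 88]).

Per-enzyme occurrences:
  FykIV AGCCAGCG/0: at [4, 24, 42] ⇒ [4, 24, 42]
  ZebIII CCGC/3: at [12, 72, 77, 81] ⇒ [15, 75, 80, 84]
  OquI TGTTTG/4: at [16, 34, 51, 63] ⇒ [20, 38, 55, 67]

Pooled cuts: [4, 15, 20, 24, 38, 42, 55, 67, 75, 80, 84]

Fragment lengths:
  [0,4): 4 bp
  [4,15): 11 bp
  [15,20): 5 bp
  [20,24): 4 bp
  [24,38): 14 bp
  [38,42): 4 bp
  [42,55): 13 bp
  [55,67): 12 bp
  [67,75): 8 bp
  [75,80): 5 bp
  [80,84): 4 bp
  [84,94): 10 bp

[4,4,4,4,5,5,8,10,11,12,13,14]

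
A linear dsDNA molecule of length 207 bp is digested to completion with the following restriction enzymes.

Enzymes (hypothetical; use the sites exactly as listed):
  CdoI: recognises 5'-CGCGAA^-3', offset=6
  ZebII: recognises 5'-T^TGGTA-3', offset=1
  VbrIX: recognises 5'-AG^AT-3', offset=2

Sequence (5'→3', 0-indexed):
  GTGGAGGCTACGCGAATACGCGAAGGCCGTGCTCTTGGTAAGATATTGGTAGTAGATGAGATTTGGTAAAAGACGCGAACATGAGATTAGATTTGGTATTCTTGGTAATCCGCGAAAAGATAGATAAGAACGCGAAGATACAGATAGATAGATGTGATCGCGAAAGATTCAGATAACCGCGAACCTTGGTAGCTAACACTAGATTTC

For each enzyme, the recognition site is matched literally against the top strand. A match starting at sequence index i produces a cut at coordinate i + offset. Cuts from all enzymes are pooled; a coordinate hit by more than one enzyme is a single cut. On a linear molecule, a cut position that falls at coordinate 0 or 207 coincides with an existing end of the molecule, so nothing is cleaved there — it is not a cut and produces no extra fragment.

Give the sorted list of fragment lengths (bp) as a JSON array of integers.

Per-enzyme occurrences:
  CdoI CGCGAA/6: at [10, 18, 73, 110, 130, 158, 177] ⇒ [16, 24, 79, 116, 136, 164, 183]
  ZebII TTGGTA/1: at [34, 45, 62, 92, 101, 185] ⇒ [35, 46, 63, 93, 102, 186]
  VbrIX AGAT/2: at [40, 53, 58, 83, 88, 117, 121, 135, 141, 145, 149, 164, 170, 200] ⇒ [42, 55, 60, 85, 90, 119, 123, 137, 143, 147, 151, 166, 172, 202]

Pooled cuts: [16, 24, 35, 42, 46, 55, 60, 63, 79, 85, 90, 93, 102, 116, 119, 123, 136, 137, 143, 147, 151, 164, 166, 172, 183, 186, 202]

Fragments:
  [0,16): 16 bp
  [16,24): 8 bp
  [24,35): 11 bp
  [35,42): 7 bp
  [42,46): 4 bp
  [46,55): 9 bp
  [55,60): 5 bp
  [60,63): 3 bp
  [63,79): 16 bp
  [79,85): 6 bp
  [85,90): 5 bp
  [90,93): 3 bp
  [93,102): 9 bp
  [102,116): 14 bp
  [116,119): 3 bp
  [119,123): 4 bp
  [123,136): 13 bp
  [136,137): 1 bp
  [137,143): 6 bp
  [143,147): 4 bp
  [147,151): 4 bp
  [151,164): 13 bp
  [164,166): 2 bp
  [166,172): 6 bp
  [172,183): 11 bp
  [183,186): 3 bp
  [186,202): 16 bp
  [202,207): 5 bp

[1,2,3,3,3,3,4,4,4,4,5,5,5,6,6,6,7,8,9,9,11,11,13,13,14,16,16,16]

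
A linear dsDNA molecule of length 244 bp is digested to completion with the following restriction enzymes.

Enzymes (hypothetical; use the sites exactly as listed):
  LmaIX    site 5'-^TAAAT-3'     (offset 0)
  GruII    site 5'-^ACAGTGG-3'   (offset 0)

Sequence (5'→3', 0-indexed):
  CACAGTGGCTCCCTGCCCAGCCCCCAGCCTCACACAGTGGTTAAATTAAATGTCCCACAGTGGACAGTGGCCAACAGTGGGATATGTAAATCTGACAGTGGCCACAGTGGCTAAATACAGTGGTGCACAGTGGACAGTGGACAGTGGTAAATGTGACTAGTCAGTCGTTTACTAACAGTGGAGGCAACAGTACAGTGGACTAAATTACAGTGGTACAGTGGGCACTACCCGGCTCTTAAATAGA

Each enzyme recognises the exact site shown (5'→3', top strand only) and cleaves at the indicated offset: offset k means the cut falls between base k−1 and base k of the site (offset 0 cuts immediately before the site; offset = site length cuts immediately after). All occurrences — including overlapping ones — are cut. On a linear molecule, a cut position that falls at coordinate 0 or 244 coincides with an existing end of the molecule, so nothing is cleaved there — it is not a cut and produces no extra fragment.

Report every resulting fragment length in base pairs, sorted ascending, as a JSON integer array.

[1,5,5,6,7,7,7,7,8,8,8,8,8,9,9,10,10,10,13,17,22,27,32]

Site scan:
  LmaIX TAAAT/0: at [41, 46, 86, 111, 147, 200, 236] ⇒ [41, 46, 86, 111, 147, 200, 236]
  GruII ACAGTGG/0: at [1, 33, 56, 63, 73, 94, 103, 116, 126, 133, 140, 174, 191, 206, 214] ⇒ [1, 33, 56, 63, 73, 94, 103, 116, 126, 133, 140, 174, 191, 206, 214]

Pooled cuts: [1, 33, 41, 46, 56, 63, 73, 86, 94, 103, 111, 116, 126, 133, 140, 147, 174, 191, 200, 206, 214, 236]

Fragments:
  [0,1): 1 bp
  [1,33): 32 bp
  [33,41): 8 bp
  [41,46): 5 bp
  [46,56): 10 bp
  [56,63): 7 bp
  [63,73): 10 bp
  [73,86): 13 bp
  [86,94): 8 bp
  [94,103): 9 bp
  [103,111): 8 bp
  [111,116): 5 bp
  [116,126): 10 bp
  [126,133): 7 bp
  [133,140): 7 bp
  [140,147): 7 bp
  [147,174): 27 bp
  [174,191): 17 bp
  [191,200): 9 bp
  [200,206): 6 bp
  [206,214): 8 bp
  [214,236): 22 bp
  [236,244): 8 bp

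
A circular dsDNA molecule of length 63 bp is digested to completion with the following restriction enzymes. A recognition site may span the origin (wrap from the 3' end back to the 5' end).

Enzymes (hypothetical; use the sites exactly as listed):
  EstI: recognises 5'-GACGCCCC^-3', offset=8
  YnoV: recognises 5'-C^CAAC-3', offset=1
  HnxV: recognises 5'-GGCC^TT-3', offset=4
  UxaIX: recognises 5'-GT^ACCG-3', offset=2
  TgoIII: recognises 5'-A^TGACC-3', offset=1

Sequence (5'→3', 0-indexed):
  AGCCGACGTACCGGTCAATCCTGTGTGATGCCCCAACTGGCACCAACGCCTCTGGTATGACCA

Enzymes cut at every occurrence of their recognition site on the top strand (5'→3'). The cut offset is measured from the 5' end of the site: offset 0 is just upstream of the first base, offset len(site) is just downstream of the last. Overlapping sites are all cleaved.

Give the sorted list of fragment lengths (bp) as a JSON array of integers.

Site scan:
  EstI (GACGCCCC, off=8): no sites
  YnoV CCAAC/1: at [32, 42] ⇒ [33, 43]
  HnxV (GGCCTT, off=4): no sites
  UxaIX GTACCG/2: at [7] ⇒ [9]
  TgoIII ATGACC/1: at [56] ⇒ [57]

All cut coordinates (distinct, sorted): [9, 33, 43, 57]

Fragments:
  9→33: 24 bp
  33→43: 10 bp
  43→57: 14 bp
  57→9 (wrap): 63-57+9 = 15 bp

[10,14,15,24]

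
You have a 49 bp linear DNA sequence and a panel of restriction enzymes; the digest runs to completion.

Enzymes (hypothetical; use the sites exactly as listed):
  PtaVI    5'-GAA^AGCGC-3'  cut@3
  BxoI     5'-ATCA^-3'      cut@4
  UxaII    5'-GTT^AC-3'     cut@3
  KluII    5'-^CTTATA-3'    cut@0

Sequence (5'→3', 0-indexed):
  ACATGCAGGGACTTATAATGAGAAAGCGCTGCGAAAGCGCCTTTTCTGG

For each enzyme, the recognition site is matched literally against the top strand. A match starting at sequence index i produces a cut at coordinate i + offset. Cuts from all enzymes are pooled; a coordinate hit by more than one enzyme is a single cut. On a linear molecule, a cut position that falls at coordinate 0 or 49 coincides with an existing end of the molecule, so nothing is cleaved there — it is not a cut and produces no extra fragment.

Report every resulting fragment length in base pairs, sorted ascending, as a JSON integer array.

[11,11,13,14]

Per-enzyme occurrences:
  PtaVI (GAAAGCGC, off=3): starts [21, 32] → cuts [24, 35]
  BxoI (ATCA, off=4): no sites
  UxaII (GTTAC, off=3): no sites
  KluII (CTTATA, off=0): starts [11] → cuts [11]

All cut coordinates (distinct, sorted): [11, 24, 35]

Fragments:
  [0,11): 11 bp
  [11,24): 13 bp
  [24,35): 11 bp
  [35,49): 14 bp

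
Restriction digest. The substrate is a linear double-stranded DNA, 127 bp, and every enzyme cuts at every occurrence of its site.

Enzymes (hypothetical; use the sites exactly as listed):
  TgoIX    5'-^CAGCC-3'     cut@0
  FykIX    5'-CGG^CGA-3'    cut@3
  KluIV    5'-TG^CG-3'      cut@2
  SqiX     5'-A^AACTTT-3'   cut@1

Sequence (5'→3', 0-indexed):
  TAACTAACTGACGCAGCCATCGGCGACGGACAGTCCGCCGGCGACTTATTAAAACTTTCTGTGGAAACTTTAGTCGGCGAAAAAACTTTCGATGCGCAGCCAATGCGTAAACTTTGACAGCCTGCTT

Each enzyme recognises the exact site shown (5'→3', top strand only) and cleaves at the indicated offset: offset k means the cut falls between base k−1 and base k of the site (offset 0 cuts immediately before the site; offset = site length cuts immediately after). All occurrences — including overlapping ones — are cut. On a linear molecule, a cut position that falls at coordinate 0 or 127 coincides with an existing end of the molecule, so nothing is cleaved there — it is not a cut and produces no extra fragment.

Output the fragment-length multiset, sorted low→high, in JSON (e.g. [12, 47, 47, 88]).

[2,4,6,8,9,10,10,11,11,12,13,13,18]

Site scan:
  TgoIX CAGCC/0: at [13, 96, 117] ⇒ [13, 96, 117]
  FykIX CGGCGA/3: at [20, 38, 74] ⇒ [23, 41, 77]
  KluIV TGCG/2: at [92, 103] ⇒ [94, 105]
  SqiX AAACTTT/1: at [51, 64, 82, 108] ⇒ [52, 65, 83, 109]

All cut coordinates (distinct, sorted): [13, 23, 41, 52, 65, 77, 83, 94, 96, 105, 109, 117]

Fragment lengths:
  [0,13): 13 bp
  [13,23): 10 bp
  [23,41): 18 bp
  [41,52): 11 bp
  [52,65): 13 bp
  [65,77): 12 bp
  [77,83): 6 bp
  [83,94): 11 bp
  [94,96): 2 bp
  [96,105): 9 bp
  [105,109): 4 bp
  [109,117): 8 bp
  [117,127): 10 bp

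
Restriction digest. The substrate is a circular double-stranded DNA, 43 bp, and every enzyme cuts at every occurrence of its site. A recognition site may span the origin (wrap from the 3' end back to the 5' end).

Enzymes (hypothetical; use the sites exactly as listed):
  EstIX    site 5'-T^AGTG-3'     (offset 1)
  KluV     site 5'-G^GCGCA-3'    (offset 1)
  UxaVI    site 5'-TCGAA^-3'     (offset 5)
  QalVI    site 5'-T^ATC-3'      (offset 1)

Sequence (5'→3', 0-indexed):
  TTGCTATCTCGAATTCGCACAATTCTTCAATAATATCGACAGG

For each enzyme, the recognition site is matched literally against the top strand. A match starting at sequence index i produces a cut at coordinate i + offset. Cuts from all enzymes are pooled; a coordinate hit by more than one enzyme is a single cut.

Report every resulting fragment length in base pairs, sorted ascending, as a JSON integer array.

Per-enzyme occurrences:
  EstIX (TAGTG, off=1): no sites
  KluV (GGCGCA, off=1): no sites
  UxaVI (TCGAA, off=5): starts [8] → cuts [13]
  QalVI (TATC, off=1): starts [4, 33] → cuts [5, 34]

Pooled cuts: [5, 13, 34]

Fragment lengths:
  5→13: 8 bp
  13→34: 21 bp
  34→5 (wrap): 43-34+5 = 14 bp

[8,14,21]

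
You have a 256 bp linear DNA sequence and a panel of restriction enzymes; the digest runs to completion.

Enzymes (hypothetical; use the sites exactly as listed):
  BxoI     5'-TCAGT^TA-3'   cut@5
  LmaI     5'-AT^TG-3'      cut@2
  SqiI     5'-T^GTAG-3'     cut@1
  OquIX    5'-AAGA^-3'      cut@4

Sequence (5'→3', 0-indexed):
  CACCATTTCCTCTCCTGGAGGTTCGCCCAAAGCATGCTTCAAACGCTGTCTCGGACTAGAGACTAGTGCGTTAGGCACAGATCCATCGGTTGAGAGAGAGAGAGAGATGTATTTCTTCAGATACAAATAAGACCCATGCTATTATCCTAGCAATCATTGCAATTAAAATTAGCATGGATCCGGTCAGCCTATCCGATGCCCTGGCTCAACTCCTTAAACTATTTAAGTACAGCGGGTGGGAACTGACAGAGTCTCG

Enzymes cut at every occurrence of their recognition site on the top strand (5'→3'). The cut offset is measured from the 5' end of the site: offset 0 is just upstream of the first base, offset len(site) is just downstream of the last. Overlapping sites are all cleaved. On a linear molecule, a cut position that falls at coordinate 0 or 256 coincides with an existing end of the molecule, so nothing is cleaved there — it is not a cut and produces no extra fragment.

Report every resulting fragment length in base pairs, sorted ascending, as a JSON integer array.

Scan for sites:
  BxoI (TCAGTTA, off=5): no sites
  LmaI (ATTG, off=2): starts [155] → cuts [157]
  SqiI (TGTAG, off=1): no sites
  OquIX (AAGA, off=4): starts [128] → cuts [132]

All cut coordinates (distinct, sorted): [132, 157]

Fragment lengths:
  [0,132): 132 bp
  [132,157): 25 bp
  [157,256): 99 bp

[25,99,132]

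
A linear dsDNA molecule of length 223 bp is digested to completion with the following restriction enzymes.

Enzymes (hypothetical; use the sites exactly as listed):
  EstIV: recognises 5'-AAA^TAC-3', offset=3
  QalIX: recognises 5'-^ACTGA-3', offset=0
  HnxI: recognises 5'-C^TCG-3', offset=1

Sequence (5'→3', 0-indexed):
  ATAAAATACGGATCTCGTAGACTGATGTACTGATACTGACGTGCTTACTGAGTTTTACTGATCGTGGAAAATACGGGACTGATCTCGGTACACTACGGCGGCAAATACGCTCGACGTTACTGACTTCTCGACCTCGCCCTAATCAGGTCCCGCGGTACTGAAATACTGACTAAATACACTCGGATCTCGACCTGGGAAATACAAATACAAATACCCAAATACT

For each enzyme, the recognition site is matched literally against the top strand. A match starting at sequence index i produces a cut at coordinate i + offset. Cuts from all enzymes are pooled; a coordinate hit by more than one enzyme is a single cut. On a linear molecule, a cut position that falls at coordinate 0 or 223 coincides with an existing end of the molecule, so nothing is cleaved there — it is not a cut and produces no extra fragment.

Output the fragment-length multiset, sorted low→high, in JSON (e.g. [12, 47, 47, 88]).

[1,4,5,5,6,6,6,6,6,6,6,7,7,7,8,8,8,8,9,10,10,12,13,15,21,23]

Site scan:
  EstIV (AAATAC, off=3): starts [3, 68, 102, 160, 171, 196, 202, 208, 216] → cuts [6, 71, 105, 163, 174, 199, 205, 211, 219]
  QalIX (ACTGA, off=0): starts [20, 28, 34, 46, 56, 77, 118, 156, 164] → cuts [20, 28, 34, 46, 56, 77, 118, 156, 164]
  HnxI (CTCG, off=1): starts [13, 83, 109, 126, 132, 178, 185] → cuts [14, 84, 110, 127, 133, 179, 186]

Pooled cuts: [6, 14, 20, 28, 34, 46, 56, 71, 77, 84, 105, 110, 118, 127, 133, 156, 163, 164, 174, 179, 186, 199, 205, 211, 219]

Fragment lengths:
  [0,6): 6 bp
  [6,14): 8 bp
  [14,20): 6 bp
  [20,28): 8 bp
  [28,34): 6 bp
  [34,46): 12 bp
  [46,56): 10 bp
  [56,71): 15 bp
  [71,77): 6 bp
  [77,84): 7 bp
  [84,105): 21 bp
  [105,110): 5 bp
  [110,118): 8 bp
  [118,127): 9 bp
  [127,133): 6 bp
  [133,156): 23 bp
  [156,163): 7 bp
  [163,164): 1 bp
  [164,174): 10 bp
  [174,179): 5 bp
  [179,186): 7 bp
  [186,199): 13 bp
  [199,205): 6 bp
  [205,211): 6 bp
  [211,219): 8 bp
  [219,223): 4 bp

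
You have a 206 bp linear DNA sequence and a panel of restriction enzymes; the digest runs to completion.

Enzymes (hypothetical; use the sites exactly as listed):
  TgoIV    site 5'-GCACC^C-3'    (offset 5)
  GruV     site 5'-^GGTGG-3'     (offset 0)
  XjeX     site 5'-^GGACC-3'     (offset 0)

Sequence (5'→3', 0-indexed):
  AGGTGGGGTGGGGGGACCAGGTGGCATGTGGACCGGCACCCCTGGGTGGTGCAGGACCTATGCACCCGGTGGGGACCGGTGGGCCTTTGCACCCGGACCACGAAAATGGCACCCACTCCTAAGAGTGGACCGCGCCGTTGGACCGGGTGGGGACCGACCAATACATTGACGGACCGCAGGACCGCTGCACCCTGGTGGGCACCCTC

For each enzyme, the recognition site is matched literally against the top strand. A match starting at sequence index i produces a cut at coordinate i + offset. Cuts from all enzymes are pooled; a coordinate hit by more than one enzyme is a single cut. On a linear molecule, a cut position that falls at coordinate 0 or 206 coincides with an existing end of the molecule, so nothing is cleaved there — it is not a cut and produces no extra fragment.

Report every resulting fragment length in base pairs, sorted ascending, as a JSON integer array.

Site scan:
  TgoIV (GCACCC, off=5): starts [35, 61, 88, 108, 186, 198] → cuts [40, 66, 93, 113, 191, 203]
  GruV (GGTGG, off=0): starts [1, 6, 19, 44, 67, 77, 145, 193] → cuts [1, 6, 19, 44, 67, 77, 145, 193]
  XjeX (GGACC, off=0): starts [13, 29, 53, 72, 94, 126, 139, 150, 170, 178] → cuts [13, 29, 53, 72, 94, 126, 139, 150, 170, 178]

All cut coordinates (distinct, sorted): [1, 6, 13, 19, 29, 40, 44, 53, 66, 67, 72, 77, 93, 94, 113, 126, 139, 145, 150, 170, 178, 191, 193, 203]

Fragments:
  [0,1): 1 bp
  [1,6): 5 bp
  [6,13): 7 bp
  [13,19): 6 bp
  [19,29): 10 bp
  [29,40): 11 bp
  [40,44): 4 bp
  [44,53): 9 bp
  [53,66): 13 bp
  [66,67): 1 bp
  [67,72): 5 bp
  [72,77): 5 bp
  [77,93): 16 bp
  [93,94): 1 bp
  [94,113): 19 bp
  [113,126): 13 bp
  [126,139): 13 bp
  [139,145): 6 bp
  [145,150): 5 bp
  [150,170): 20 bp
  [170,178): 8 bp
  [178,191): 13 bp
  [191,193): 2 bp
  [193,203): 10 bp
  [203,206): 3 bp

[1,1,1,2,3,4,5,5,5,5,6,6,7,8,9,10,10,11,13,13,13,13,16,19,20]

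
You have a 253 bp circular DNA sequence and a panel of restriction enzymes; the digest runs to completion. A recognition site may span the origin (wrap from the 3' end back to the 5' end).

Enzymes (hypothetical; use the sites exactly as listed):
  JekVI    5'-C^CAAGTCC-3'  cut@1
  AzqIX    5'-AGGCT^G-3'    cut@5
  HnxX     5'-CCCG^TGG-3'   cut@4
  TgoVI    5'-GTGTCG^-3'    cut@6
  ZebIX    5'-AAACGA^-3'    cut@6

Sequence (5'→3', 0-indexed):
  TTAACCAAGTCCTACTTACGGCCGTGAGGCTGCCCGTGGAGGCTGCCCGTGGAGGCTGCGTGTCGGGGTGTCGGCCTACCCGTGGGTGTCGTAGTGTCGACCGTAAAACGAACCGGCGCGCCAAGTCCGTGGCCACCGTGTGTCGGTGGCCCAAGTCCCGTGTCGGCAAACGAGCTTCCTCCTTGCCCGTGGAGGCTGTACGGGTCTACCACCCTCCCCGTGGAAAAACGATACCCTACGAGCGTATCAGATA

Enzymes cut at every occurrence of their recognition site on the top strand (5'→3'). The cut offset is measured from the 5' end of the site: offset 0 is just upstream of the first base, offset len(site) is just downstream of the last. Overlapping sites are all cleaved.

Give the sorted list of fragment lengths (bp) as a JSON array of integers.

[5,5,6,8,8,8,8,8,8,8,9,9,10,11,12,14,16,23,24,26,27]

Per-enzyme occurrences:
  JekVI CCAAGTCC/1: at [4, 120, 150] ⇒ [5, 121, 151]
  AzqIX AGGCTG/5: at [26, 39, 52, 192] ⇒ [31, 44, 57, 197]
  HnxX CCCGTGG/4: at [32, 45, 78, 185, 216] ⇒ [36, 49, 82, 189, 220]
  TgoVI GTGTCG/6: at [59, 67, 85, 93, 139, 159] ⇒ [65, 73, 91, 99, 145, 165]
  ZebIX AAACGA/6: at [105, 167, 225] ⇒ [111, 173, 231]

Pooled cuts: [5, 31, 36, 44, 49, 57, 65, 73, 82, 91, 99, 111, 121, 145, 151, 165, 173, 189, 197, 220, 231]

Fragments:
  5→31: 26 bp
  31→36: 5 bp
  36→44: 8 bp
  44→49: 5 bp
  49→57: 8 bp
  57→65: 8 bp
  65→73: 8 bp
  73→82: 9 bp
  82→91: 9 bp
  91→99: 8 bp
  99→111: 12 bp
  111→121: 10 bp
  121→145: 24 bp
  145→151: 6 bp
  151→165: 14 bp
  165→173: 8 bp
  173→189: 16 bp
  189→197: 8 bp
  197→220: 23 bp
  220→231: 11 bp
  231→5 (wrap): 253-231+5 = 27 bp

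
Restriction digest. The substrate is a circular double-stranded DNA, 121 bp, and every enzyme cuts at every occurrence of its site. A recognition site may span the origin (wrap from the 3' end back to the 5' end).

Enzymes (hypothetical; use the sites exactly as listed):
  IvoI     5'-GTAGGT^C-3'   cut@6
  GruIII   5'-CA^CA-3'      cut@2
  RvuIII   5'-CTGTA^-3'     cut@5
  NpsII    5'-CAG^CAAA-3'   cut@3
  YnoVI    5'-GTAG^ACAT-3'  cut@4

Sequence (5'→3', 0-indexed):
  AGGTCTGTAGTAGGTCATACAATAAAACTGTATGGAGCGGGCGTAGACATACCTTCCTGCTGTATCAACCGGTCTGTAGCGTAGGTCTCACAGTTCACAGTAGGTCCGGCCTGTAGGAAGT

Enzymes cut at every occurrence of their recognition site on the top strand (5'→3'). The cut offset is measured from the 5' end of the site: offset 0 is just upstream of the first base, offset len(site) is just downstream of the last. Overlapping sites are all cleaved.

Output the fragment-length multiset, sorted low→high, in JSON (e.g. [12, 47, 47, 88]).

Site scan:
  IvoI (GTAGGTC, off=6): starts [9, 80, 99, 119] → cuts [4, 15, 86, 105]
  GruIII (CACA, off=2): starts [88, 95] → cuts [90, 97]
  RvuIII (CTGTA, off=5): starts [4, 27, 59, 73, 110] → cuts [9, 32, 64, 78, 115]
  NpsII (CAGCAAA, off=3): no sites
  YnoVI (GTAGACAT, off=4): starts [42] → cuts [46]

All cut coordinates (distinct, sorted): [4, 9, 15, 32, 46, 64, 78, 86, 90, 97, 105, 115]

Fragments:
  4→9: 5 bp
  9→15: 6 bp
  15→32: 17 bp
  32→46: 14 bp
  46→64: 18 bp
  64→78: 14 bp
  78→86: 8 bp
  86→90: 4 bp
  90→97: 7 bp
  97→105: 8 bp
  105→115: 10 bp
  115→4 (wrap): 121-115+4 = 10 bp

[4,5,6,7,8,8,10,10,14,14,17,18]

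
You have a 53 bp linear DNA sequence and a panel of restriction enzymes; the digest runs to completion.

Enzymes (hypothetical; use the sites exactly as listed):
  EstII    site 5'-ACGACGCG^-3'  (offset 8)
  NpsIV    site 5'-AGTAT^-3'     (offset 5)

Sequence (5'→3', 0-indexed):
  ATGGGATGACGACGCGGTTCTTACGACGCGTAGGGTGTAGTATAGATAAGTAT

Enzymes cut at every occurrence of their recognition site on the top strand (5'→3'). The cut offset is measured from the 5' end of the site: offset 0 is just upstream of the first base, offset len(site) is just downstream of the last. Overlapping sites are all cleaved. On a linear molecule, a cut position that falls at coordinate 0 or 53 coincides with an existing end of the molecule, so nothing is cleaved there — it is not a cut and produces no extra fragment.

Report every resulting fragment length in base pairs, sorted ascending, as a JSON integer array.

Site scan:
  EstII ACGACGCG/8: at [8, 22] ⇒ [16, 30]
  NpsIV AGTAT/5: at [38, 48] ⇒ [43] (position 53 is a terminus of the linear molecule — no cut)

All cut coordinates (distinct, sorted): [16, 30, 43]

Fragment lengths:
  [0,16): 16 bp
  [16,30): 14 bp
  [30,43): 13 bp
  [43,53): 10 bp

[10,13,14,16]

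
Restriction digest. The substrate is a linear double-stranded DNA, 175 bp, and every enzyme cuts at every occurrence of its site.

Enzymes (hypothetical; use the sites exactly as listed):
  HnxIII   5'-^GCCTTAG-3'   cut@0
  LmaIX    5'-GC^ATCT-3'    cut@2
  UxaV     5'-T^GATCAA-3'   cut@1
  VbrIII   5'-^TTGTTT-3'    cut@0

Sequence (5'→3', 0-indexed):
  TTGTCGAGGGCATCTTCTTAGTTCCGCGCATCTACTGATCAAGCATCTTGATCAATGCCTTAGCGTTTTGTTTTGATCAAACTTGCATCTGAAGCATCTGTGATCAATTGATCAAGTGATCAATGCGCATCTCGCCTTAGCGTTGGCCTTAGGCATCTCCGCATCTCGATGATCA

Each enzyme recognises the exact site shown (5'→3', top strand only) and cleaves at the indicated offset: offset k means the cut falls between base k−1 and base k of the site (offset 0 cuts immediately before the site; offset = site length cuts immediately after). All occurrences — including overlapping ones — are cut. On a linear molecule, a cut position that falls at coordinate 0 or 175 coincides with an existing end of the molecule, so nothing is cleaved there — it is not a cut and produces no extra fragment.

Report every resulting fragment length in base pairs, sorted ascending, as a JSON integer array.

[5,5,6,7,7,7,8,8,8,8,9,9,11,11,11,12,12,13,18]

Per-enzyme occurrences:
  HnxIII GCCTTAG/0: at [56, 133, 145] ⇒ [56, 133, 145]
  LmaIX GCATCT/2: at [9, 27, 42, 84, 93, 126, 152, 160] ⇒ [11, 29, 44, 86, 95, 128, 154, 162]
  UxaV TGATCAA/1: at [35, 48, 73, 100, 108, 116] ⇒ [36, 49, 74, 101, 109, 117]
  VbrIII TTGTTT/0: at [67] ⇒ [67]

Pooled cuts: [11, 29, 36, 44, 49, 56, 67, 74, 86, 95, 101, 109, 117, 128, 133, 145, 154, 162]

Fragment lengths:
  [0,11): 11 bp
  [11,29): 18 bp
  [29,36): 7 bp
  [36,44): 8 bp
  [44,49): 5 bp
  [49,56): 7 bp
  [56,67): 11 bp
  [67,74): 7 bp
  [74,86): 12 bp
  [86,95): 9 bp
  [95,101): 6 bp
  [101,109): 8 bp
  [109,117): 8 bp
  [117,128): 11 bp
  [128,133): 5 bp
  [133,145): 12 bp
  [145,154): 9 bp
  [154,162): 8 bp
  [162,175): 13 bp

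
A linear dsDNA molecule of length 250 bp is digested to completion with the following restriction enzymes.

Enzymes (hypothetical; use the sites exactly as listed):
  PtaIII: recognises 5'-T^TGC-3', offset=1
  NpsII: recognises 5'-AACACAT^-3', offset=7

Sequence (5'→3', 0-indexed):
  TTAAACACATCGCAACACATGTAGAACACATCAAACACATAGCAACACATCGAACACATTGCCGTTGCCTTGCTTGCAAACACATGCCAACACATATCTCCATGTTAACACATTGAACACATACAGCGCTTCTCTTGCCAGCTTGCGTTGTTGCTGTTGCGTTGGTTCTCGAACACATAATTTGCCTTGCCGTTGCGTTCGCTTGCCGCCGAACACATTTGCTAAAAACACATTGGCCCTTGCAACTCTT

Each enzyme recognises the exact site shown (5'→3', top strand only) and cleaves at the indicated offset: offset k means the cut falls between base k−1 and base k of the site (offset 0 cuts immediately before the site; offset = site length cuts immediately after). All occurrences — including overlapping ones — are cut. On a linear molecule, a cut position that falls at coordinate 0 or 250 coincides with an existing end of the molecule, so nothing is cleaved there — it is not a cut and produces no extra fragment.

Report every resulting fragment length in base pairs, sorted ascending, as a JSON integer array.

Site scan:
  PtaIII (TTGC, off=1): starts [58, 64, 69, 73, 134, 142, 150, 156, 181, 186, 192, 202, 218, 239] → cuts [59, 65, 70, 74, 135, 143, 151, 157, 182, 187, 193, 203, 219, 240]
  NpsII (AACACAT, off=7): starts [3, 13, 24, 33, 43, 52, 78, 88, 106, 115, 171, 211, 226] → cuts [10, 20, 31, 40, 50, 59, 85, 95, 113, 122, 178, 218, 233]

All cut coordinates (distinct, sorted): [10, 20, 31, 40, 50, 59, 65, 70, 74, 85, 95, 113, 122, 135, 143, 151, 157, 178, 182, 187, 193, 203, 218, 219, 233, 240]

Fragments:
  [0,10): 10 bp
  [10,20): 10 bp
  [20,31): 11 bp
  [31,40): 9 bp
  [40,50): 10 bp
  [50,59): 9 bp
  [59,65): 6 bp
  [65,70): 5 bp
  [70,74): 4 bp
  [74,85): 11 bp
  [85,95): 10 bp
  [95,113): 18 bp
  [113,122): 9 bp
  [122,135): 13 bp
  [135,143): 8 bp
  [143,151): 8 bp
  [151,157): 6 bp
  [157,178): 21 bp
  [178,182): 4 bp
  [182,187): 5 bp
  [187,193): 6 bp
  [193,203): 10 bp
  [203,218): 15 bp
  [218,219): 1 bp
  [219,233): 14 bp
  [233,240): 7 bp
  [240,250): 10 bp

[1,4,4,5,5,6,6,6,7,8,8,9,9,9,10,10,10,10,10,10,11,11,13,14,15,18,21]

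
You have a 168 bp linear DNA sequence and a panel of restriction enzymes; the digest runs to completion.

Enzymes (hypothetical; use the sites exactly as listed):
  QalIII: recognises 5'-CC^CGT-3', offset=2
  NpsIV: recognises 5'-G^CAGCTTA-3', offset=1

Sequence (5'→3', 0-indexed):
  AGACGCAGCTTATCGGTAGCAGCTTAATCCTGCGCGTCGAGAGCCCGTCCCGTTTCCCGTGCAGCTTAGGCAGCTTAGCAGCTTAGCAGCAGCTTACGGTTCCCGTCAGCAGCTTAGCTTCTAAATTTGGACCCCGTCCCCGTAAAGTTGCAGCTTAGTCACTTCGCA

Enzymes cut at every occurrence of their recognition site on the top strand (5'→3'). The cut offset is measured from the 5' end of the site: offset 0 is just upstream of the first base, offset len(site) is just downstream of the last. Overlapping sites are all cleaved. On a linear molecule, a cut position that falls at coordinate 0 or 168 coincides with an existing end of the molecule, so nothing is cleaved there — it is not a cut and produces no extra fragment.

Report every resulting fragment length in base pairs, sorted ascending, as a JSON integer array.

Scan for sites:
  QalIII CCCGT/2: at [43, 48, 55, 101, 132, 138] ⇒ [45, 50, 57, 103, 134, 140]
  NpsIV GCAGCTTA/1: at [4, 18, 60, 69, 77, 88, 108, 149] ⇒ [5, 19, 61, 70, 78, 89, 109, 150]

Pooled cuts: [5, 19, 45, 50, 57, 61, 70, 78, 89, 103, 109, 134, 140, 150]

Fragments:
  [0,5): 5 bp
  [5,19): 14 bp
  [19,45): 26 bp
  [45,50): 5 bp
  [50,57): 7 bp
  [57,61): 4 bp
  [61,70): 9 bp
  [70,78): 8 bp
  [78,89): 11 bp
  [89,103): 14 bp
  [103,109): 6 bp
  [109,134): 25 bp
  [134,140): 6 bp
  [140,150): 10 bp
  [150,168): 18 bp

[4,5,5,6,6,7,8,9,10,11,14,14,18,25,26]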